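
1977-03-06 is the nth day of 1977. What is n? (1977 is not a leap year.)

Days in months before March: 31 + 28 = 59.
Plus 6 days into March → day 65.

65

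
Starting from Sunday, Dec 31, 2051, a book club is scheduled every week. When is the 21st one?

May 19, 2052

The 21st occurrence is 20 intervals after the first: 20 × 7 = 140 days after Dec 31, 2051.
Dec has 31 days — 0 days to the end of Dec leaves 140.
Jan has 31 days (109 left).
Feb has 29 days (80 left).
Mar has 31 days (49 left).
Apr has 30 days (19 left).
19 days into May → May 19, 2052.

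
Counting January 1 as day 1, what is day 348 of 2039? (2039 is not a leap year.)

Dec 14, 2039

Jan has 31 days (348 − 31 = 317 remain).
Feb has 28 days (317 − 28 = 289 remain).
Mar has 31 days (289 − 31 = 258 remain).
Apr has 30 days (258 − 30 = 228 remain).
May has 31 days (228 − 31 = 197 remain).
Jun has 30 days (197 − 30 = 167 remain).
Jul has 31 days (167 − 31 = 136 remain).
Aug has 31 days (136 − 31 = 105 remain).
Sep has 30 days (105 − 30 = 75 remain).
Oct has 31 days (75 − 31 = 44 remain).
Nov has 30 days (44 − 30 = 14 remain).
14 into Dec → Dec 14.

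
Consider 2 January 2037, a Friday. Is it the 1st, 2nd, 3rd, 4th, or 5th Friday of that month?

Day 2 falls in week ⌈2/7⌉ of the month.
Days 1–7 hold the 1st Friday, 8–14 the 2nd, 15–21 the 3rd, 22–28 the 4th, 29–31 the 5th.
2 is in the range for the 1st.

1st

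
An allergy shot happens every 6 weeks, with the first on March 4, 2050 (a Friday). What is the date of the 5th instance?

The 5th occurrence is 4 intervals after the first: 4 × 42 = 168 days after March 4, 2050.
March has 31 days — 27 days to the end of March leaves 141.
April has 30 days (111 left).
May has 31 days (80 left).
June has 30 days (50 left).
July has 31 days (19 left).
19 days into August → August 19, 2050.

August 19, 2050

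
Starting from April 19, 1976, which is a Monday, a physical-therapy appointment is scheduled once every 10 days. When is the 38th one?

April 24, 1977

The 38th occurrence is 37 intervals after the first: 37 × 10 = 370 days after April 19, 1976.
April has 30 days — 11 days to the end of April leaves 359.
May has 31 days (328 left).
June has 30 days (298 left).
July has 31 days (267 left).
August has 31 days (236 left).
September has 30 days (206 left).
October has 31 days (175 left).
November has 30 days (145 left).
December has 31 days (114 left).
January has 31 days (83 left).
February has 28 days (55 left).
March has 31 days (24 left).
24 days into April → April 24, 1977.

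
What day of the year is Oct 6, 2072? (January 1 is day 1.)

Days in months before Oct: 31 + 29 + 31 + 30 + 31 + 30 + 31 + 31 + 30 = 274.
Plus 6 days into Oct → day 280.

280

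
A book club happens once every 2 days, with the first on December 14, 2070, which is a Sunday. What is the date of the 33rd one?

The 33rd occurrence is 32 intervals after the first: 32 × 2 = 64 days after December 14, 2070.
December has 31 days — 17 days to the end of December leaves 47.
January has 31 days (16 left).
16 days into February → February 16, 2071.

February 16, 2071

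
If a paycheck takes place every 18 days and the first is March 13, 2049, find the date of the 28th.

July 12, 2050

The 28th occurrence is 27 intervals after the first: 27 × 18 = 486 days after March 13, 2049.
March has 31 days — 18 days to the end of March leaves 468.
From end of March to end of 2049 is 275 days (193 left).
January has 31 days (162 left).
February has 28 days (134 left).
March has 31 days (103 left).
April has 30 days (73 left).
May has 31 days (42 left).
June has 30 days (12 left).
12 days into July → July 12, 2050.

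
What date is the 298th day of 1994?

January has 31 days (298 − 31 = 267 remain).
February has 28 days (267 − 28 = 239 remain).
March has 31 days (239 − 31 = 208 remain).
April has 30 days (208 − 30 = 178 remain).
May has 31 days (178 − 31 = 147 remain).
June has 30 days (147 − 30 = 117 remain).
July has 31 days (117 − 31 = 86 remain).
August has 31 days (86 − 31 = 55 remain).
September has 30 days (55 − 30 = 25 remain).
25 into October → October 25.

1994-10-25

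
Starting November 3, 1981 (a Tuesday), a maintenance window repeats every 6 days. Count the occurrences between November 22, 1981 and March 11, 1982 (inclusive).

18

Occurrences land 6·i days after November 3, 1981 for i = 0, 1, 2, …
November 22, 1981 is 19 days after the start; 19 ÷ 6 = 3 remainder 1; since the remainder is 1, round up to i = 4. First occurrence in the window: #5 on November 27, 1981 (4×6 = 24 days in).
March 11, 1982 is 128 days after the start; 128 ÷ 6 = 21 remainder 2. Last occurrence in the window: #22 on March 9, 1982.
Occurrences #5 through #22: 18 in total.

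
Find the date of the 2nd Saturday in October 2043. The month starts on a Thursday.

October 2043 begins on a Thursday, so the first Saturday is October 3 (2 days later).
The 2nd Saturday is 1 weeks later: 3 + 7 = 10.

2043-10-10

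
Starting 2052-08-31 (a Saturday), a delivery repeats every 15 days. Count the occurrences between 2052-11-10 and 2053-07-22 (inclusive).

17

Occurrences land 15·i days after 2052-08-31 for i = 0, 1, 2, …
2052-11-10 is 71 days after the start; 71 ÷ 15 = 4 remainder 11; since the remainder is 11, round up to i = 5. First occurrence in the window: #6 on 2052-11-14 (5×15 = 75 days in).
2053-07-22 is 325 days after the start; 325 ÷ 15 = 21 remainder 10. Last occurrence in the window: #22 on 2053-07-12.
Occurrences #6 through #22: 17 in total.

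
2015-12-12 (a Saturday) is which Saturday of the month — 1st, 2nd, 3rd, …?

Day 12 falls in week ⌈12/7⌉ of the month.
Days 1–7 hold the 1st Saturday, 8–14 the 2nd, 15–21 the 3rd, 22–28 the 4th, 29–31 the 5th.
12 is in the range for the 2nd.

2nd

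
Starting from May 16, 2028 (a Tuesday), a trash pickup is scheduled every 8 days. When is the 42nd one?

April 9, 2029

The 42nd occurrence is 41 intervals after the first: 41 × 8 = 328 days after May 16, 2028.
May has 31 days — 15 days to the end of May leaves 313.
June has 30 days (283 left).
July has 31 days (252 left).
August has 31 days (221 left).
September has 30 days (191 left).
October has 31 days (160 left).
November has 30 days (130 left).
December has 31 days (99 left).
January has 31 days (68 left).
February has 28 days (40 left).
March has 31 days (9 left).
9 days into April → April 9, 2029.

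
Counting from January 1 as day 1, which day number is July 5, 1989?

186

Days in months before July: 31 + 28 + 31 + 30 + 31 + 30 = 181.
Plus 5 days into July → day 186.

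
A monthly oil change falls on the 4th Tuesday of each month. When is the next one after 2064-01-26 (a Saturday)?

2064-02-26

January 2064 starts on a Tuesday; its first Tuesday is the 1st, so the 4th Tuesday is the 22nd — 2064-01-22.
That is not after 2064-01-26, so look at February 2064.
February 2064 starts on a Friday; its first Tuesday is the 5th, so the 4th Tuesday is the 26th — 2064-02-26.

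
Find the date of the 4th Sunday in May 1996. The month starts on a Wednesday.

May 1996 begins on a Wednesday, so the first Sunday is May 5 (4 days later).
The 4th Sunday is 3 weeks later: 5 + 21 = 26.

May 26, 1996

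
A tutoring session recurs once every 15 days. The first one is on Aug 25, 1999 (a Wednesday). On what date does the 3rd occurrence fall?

Sep 24, 1999

The 3rd occurrence is 2 intervals after the first: 2 × 15 = 30 days after Aug 25, 1999.
Aug has 31 days — 6 days to the end of Aug leaves 24.
24 days into Sep → Sep 24, 1999.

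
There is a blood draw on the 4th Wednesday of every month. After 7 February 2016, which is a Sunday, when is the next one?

24 February 2016

February 2016 starts on a Monday; its first Wednesday is the 3rd, so the 4th Wednesday is the 24th — 24 February 2016.
24 February 2016 is after 7 February 2016, so that is the next one.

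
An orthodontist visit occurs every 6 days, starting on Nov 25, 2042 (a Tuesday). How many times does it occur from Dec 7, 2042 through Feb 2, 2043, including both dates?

10

Occurrences land 6·i days after Nov 25, 2042 for i = 0, 1, 2, …
Dec 7, 2042 is 12 days after the start; 12 ÷ 6 = 2 remainder 0. First occurrence in the window: #3 on Dec 7, 2042 (2×6 = 12 days in).
Feb 2, 2043 is 69 days after the start; 69 ÷ 6 = 11 remainder 3. Last occurrence in the window: #12 on Jan 30, 2043.
Occurrences #3 through #12: 10 in total.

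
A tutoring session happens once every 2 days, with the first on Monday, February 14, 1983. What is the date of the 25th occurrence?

The 25th occurrence is 24 intervals after the first: 24 × 2 = 48 days after February 14, 1983.
February has 28 days — 14 days to the end of February leaves 34.
March has 31 days (3 left).
3 days into April → April 3, 1983.

April 3, 1983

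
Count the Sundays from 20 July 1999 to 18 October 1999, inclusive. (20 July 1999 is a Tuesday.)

13

20 July 1999 is a Tuesday; the first Sunday on or after it is 25 July 1999 (5 days later).
From 25 July 1999 to 18 October 1999: 6 + 31 + 30 + 18 = 85 days (rest of July, August, September, October).
85 ÷ 7 = 12 full weeks with remainder 1, so 12 more Sundays after the first → 13.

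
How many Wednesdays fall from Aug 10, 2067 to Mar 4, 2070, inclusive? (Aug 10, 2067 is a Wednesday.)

Aug 10, 2067 is a Wednesday; the first Wednesday on or after it is Aug 10, 2067.
From Aug 10, 2067 to Mar 4, 2070: 143 + 366 + 365 + 63 = 937 days (rest of 2067, 2068, 2069, to Mar 4, 2070 in 2070).
937 ÷ 7 = 133 full weeks with remainder 6, so 133 more Wednesdays after the first → 134.

134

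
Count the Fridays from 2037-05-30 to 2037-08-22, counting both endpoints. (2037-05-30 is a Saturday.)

2037-05-30 is a Saturday; the first Friday on or after it is 2037-06-05 (6 days later).
From 2037-06-05 to 2037-08-22: 25 + 31 + 22 = 78 days (rest of June, July, August).
78 ÷ 7 = 11 full weeks with remainder 1, so 11 more Fridays after the first → 12.

12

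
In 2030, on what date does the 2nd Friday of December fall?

The first Friday of December 2030 is December 6.
The 2nd Friday is 1 weeks later: 6 + 7 = 13.

13 December 2030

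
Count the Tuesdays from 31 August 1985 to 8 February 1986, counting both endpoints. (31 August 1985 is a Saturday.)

31 August 1985 is a Saturday; the first Tuesday on or after it is 3 September 1985 (3 days later).
From 3 September 1985 to 8 February 1986: 27 + 31 + 30 + 31 + 31 + 8 = 158 days (rest of September, October, November, December, January, February).
158 ÷ 7 = 22 full weeks with remainder 4, so 22 more Tuesdays after the first → 23.

23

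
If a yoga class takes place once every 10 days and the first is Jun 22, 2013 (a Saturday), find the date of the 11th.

The 11th occurrence is 10 intervals after the first: 10 × 10 = 100 days after Jun 22, 2013.
Jun has 30 days — 8 days to the end of Jun leaves 92.
Jul has 31 days (61 left).
Aug has 31 days (30 left).
30 days into Sep → Sep 30, 2013.

Sep 30, 2013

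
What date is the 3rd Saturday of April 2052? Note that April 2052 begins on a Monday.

April 2052 begins on a Monday, so the first Saturday is April 6 (5 days later).
The 3rd Saturday is 2 weeks later: 6 + 14 = 20.

2052-04-20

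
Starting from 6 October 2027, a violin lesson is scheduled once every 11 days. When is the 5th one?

The 5th occurrence is 4 intervals after the first: 4 × 11 = 44 days after 6 October 2027.
October has 31 days — 25 days to the end of October leaves 19.
19 days into November → 19 November 2027.

19 November 2027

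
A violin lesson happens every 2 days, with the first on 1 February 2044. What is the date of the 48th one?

The 48th occurrence is 47 intervals after the first: 47 × 2 = 94 days after 1 February 2044.
February has 29 days — 28 days to the end of February leaves 66.
March has 31 days (35 left).
April has 30 days (5 left).
5 days into May → 5 May 2044.

5 May 2044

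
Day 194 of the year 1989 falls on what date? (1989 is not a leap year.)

Jul 13, 1989

Jan has 31 days (194 − 31 = 163 remain).
Feb has 28 days (163 − 28 = 135 remain).
Mar has 31 days (135 − 31 = 104 remain).
Apr has 30 days (104 − 30 = 74 remain).
May has 31 days (74 − 31 = 43 remain).
Jun has 30 days (43 − 30 = 13 remain).
13 into Jul → Jul 13.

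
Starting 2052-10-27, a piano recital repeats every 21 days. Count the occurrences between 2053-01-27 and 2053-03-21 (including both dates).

2

Occurrences land 21·i days after 2052-10-27 for i = 0, 1, 2, …
2053-01-27 is 92 days after the start; 92 ÷ 21 = 4 remainder 8; since the remainder is 8, round up to i = 5. First occurrence in the window: #6 on 2053-02-09 (5×21 = 105 days in).
2053-03-21 is 145 days after the start; 145 ÷ 21 = 6 remainder 19. Last occurrence in the window: #7 on 2053-03-02.
Occurrences #6 through #7: 2 in total.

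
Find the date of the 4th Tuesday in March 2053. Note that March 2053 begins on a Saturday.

March 25, 2053

March 2053 begins on a Saturday, so the first Tuesday is March 4 (3 days later).
The 4th Tuesday is 3 weeks later: 4 + 21 = 25.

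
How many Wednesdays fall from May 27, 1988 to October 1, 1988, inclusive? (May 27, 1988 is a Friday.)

18

May 27, 1988 is a Friday; the first Wednesday on or after it is June 1, 1988 (5 days later).
From June 1, 1988 to October 1, 1988: 29 + 31 + 31 + 30 + 1 = 122 days (rest of June, July, August, September, October).
122 ÷ 7 = 17 full weeks with remainder 3, so 17 more Wednesdays after the first → 18.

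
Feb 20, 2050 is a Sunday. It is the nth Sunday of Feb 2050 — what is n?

Day 20 falls in week ⌈20/7⌉ of the month.
Days 1–7 hold the 1st Sunday, 8–14 the 2nd, 15–21 the 3rd, 22–28 the 4th, 29–31 the 5th.
20 is in the range for the 3rd.

3rd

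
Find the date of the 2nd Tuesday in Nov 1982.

The first Tuesday of Nov 1982 is Nov 2.
The 2nd Tuesday is 1 weeks later: 2 + 7 = 9.

Nov 9, 1982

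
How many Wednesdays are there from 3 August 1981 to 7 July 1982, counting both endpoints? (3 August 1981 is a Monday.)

3 August 1981 is a Monday; the first Wednesday on or after it is 5 August 1981 (2 days later).
From 5 August 1981 to 7 July 1982: 148 + 188 = 336 days (rest of 1981, to 7 July 1982 in 1982).
336 ÷ 7 = 48 full weeks with remainder 0, so 48 more Wednesdays after the first → 49.

49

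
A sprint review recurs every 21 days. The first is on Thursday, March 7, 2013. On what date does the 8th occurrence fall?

The 8th occurrence is 7 intervals after the first: 7 × 21 = 147 days after March 7, 2013.
March has 31 days — 24 days to the end of March leaves 123.
April has 30 days (93 left).
May has 31 days (62 left).
June has 30 days (32 left).
July has 31 days (1 left).
1 day into August → August 1, 2013.

August 1, 2013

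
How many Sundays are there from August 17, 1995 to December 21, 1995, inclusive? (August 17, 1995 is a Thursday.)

18

August 17, 1995 is a Thursday; the first Sunday on or after it is August 20, 1995 (3 days later).
From August 20, 1995 to December 21, 1995: 11 + 30 + 31 + 30 + 21 = 123 days (rest of August, September, October, November, December).
123 ÷ 7 = 17 full weeks with remainder 4, so 17 more Sundays after the first → 18.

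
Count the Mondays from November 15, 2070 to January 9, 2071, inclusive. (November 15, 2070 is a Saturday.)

8

November 15, 2070 is a Saturday; the first Monday on or after it is November 17, 2070 (2 days later).
From November 17, 2070 to January 9, 2071: 13 + 31 + 9 = 53 days (rest of November, December, January).
53 ÷ 7 = 7 full weeks with remainder 4, so 7 more Mondays after the first → 8.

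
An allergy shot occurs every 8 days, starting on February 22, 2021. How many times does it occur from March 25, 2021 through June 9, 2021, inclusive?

10

Occurrences land 8·i days after February 22, 2021 for i = 0, 1, 2, …
March 25, 2021 is 31 days after the start; 31 ÷ 8 = 3 remainder 7; since the remainder is 7, round up to i = 4. First occurrence in the window: #5 on March 26, 2021 (4×8 = 32 days in).
June 9, 2021 is 107 days after the start; 107 ÷ 8 = 13 remainder 3. Last occurrence in the window: #14 on June 6, 2021.
Occurrences #5 through #14: 10 in total.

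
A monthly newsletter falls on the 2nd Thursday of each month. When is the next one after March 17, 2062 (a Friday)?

March 2062 starts on a Wednesday; its first Thursday is the 2nd, so the 2nd Thursday is the 9th — March 9, 2062.
That is not after March 17, 2062, so look at April 2062.
April 2062 starts on a Saturday; its first Thursday is the 6th, so the 2nd Thursday is the 13th — April 13, 2062.

April 13, 2062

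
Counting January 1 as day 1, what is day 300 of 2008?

Oct 26, 2008

Jan has 31 days (300 − 31 = 269 remain).
Feb has 29 days (269 − 29 = 240 remain).
Mar has 31 days (240 − 31 = 209 remain).
Apr has 30 days (209 − 30 = 179 remain).
May has 31 days (179 − 31 = 148 remain).
Jun has 30 days (148 − 30 = 118 remain).
Jul has 31 days (118 − 31 = 87 remain).
Aug has 31 days (87 − 31 = 56 remain).
Sep has 30 days (56 − 30 = 26 remain).
26 into Oct → Oct 26.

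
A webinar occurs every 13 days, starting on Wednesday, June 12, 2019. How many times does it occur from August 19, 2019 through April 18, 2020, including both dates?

Occurrences land 13·i days after June 12, 2019 for i = 0, 1, 2, …
August 19, 2019 is 68 days after the start; 68 ÷ 13 = 5 remainder 3; since the remainder is 3, round up to i = 6. First occurrence in the window: #7 on August 29, 2019 (6×13 = 78 days in).
April 18, 2020 is 311 days after the start; 311 ÷ 13 = 23 remainder 12. Last occurrence in the window: #24 on April 6, 2020.
Occurrences #7 through #24: 18 in total.

18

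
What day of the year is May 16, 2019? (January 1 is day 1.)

136

Days in months before May: 31 + 28 + 31 + 30 = 120.
Plus 16 days into May → day 136.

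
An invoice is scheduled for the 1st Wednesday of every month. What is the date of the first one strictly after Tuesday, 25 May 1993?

2 June 1993

May 1993 starts on a Saturday, so its 1st Wednesday is 5 May 1993 (4 days in).
That is not after 25 May 1993, so look at June 1993.
June 1993 starts on a Tuesday, so its 1st Wednesday is 2 June 1993 (1 day in).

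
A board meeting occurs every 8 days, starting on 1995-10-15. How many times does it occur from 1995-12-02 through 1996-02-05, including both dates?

9

Occurrences land 8·i days after 1995-10-15 for i = 0, 1, 2, …
1995-12-02 is 48 days after the start; 48 ÷ 8 = 6 remainder 0. First occurrence in the window: #7 on 1995-12-02 (6×8 = 48 days in).
1996-02-05 is 113 days after the start; 113 ÷ 8 = 14 remainder 1. Last occurrence in the window: #15 on 1996-02-04.
Occurrences #7 through #15: 9 in total.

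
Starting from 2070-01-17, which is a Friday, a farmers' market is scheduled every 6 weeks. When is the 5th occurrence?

2070-07-04

The 5th occurrence is 4 intervals after the first: 4 × 42 = 168 days after 2070-01-17.
January has 31 days — 14 days to the end of January leaves 154.
February has 28 days (126 left).
March has 31 days (95 left).
April has 30 days (65 left).
May has 31 days (34 left).
June has 30 days (4 left).
4 days into July → 2070-07-04.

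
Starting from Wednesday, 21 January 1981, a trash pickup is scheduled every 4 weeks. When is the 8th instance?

The 8th occurrence is 7 intervals after the first: 7 × 28 = 196 days after 21 January 1981.
January has 31 days — 10 days to the end of January leaves 186.
February has 28 days (158 left).
March has 31 days (127 left).
April has 30 days (97 left).
May has 31 days (66 left).
June has 30 days (36 left).
July has 31 days (5 left).
5 days into August → 5 August 1981.

5 August 1981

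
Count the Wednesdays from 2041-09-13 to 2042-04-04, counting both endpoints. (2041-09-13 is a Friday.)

2041-09-13 is a Friday; the first Wednesday on or after it is 2041-09-18 (5 days later).
From 2041-09-18 to 2042-04-04: 12 + 31 + 30 + 31 + 31 + 28 + 31 + 4 = 198 days (rest of September, October, November, December, January, February, March, April).
198 ÷ 7 = 28 full weeks with remainder 2, so 28 more Wednesdays after the first → 29.

29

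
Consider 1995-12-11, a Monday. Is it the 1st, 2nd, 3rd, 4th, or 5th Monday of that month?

Day 11 falls in week ⌈11/7⌉ of the month.
Days 1–7 hold the 1st Monday, 8–14 the 2nd, 15–21 the 3rd, 22–28 the 4th, 29–31 the 5th.
11 is in the range for the 2nd.

2nd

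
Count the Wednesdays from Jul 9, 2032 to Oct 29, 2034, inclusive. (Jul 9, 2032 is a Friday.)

Jul 9, 2032 is a Friday; the first Wednesday on or after it is Jul 14, 2032 (5 days later).
From Jul 14, 2032 to Oct 29, 2034: 170 + 365 + 302 = 837 days (rest of 2032, 2033, to Oct 29, 2034 in 2034).
837 ÷ 7 = 119 full weeks with remainder 4, so 119 more Wednesdays after the first → 120.

120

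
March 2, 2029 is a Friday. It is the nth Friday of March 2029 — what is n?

Day 2 falls in week ⌈2/7⌉ of the month.
Days 1–7 hold the 1st Friday, 8–14 the 2nd, 15–21 the 3rd, 22–28 the 4th, 29–31 the 5th.
2 is in the range for the 1st.

1st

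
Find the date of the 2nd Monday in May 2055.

May 2055 begins on a Saturday, so the first Monday is May 3 (2 days later).
The 2nd Monday is 1 weeks later: 3 + 7 = 10.

10 May 2055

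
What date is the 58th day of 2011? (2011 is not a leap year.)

27 February 2011

January has 31 days (58 − 31 = 27 remain).
27 into February → February 27.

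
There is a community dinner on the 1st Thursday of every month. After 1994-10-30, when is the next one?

1994-11-03

October 1994 starts on a Saturday, so its 1st Thursday is 1994-10-06 (5 days in).
That is not after 1994-10-30, so look at November 1994.
November 1994 starts on a Tuesday, so its 1st Thursday is 1994-11-03 (2 days in).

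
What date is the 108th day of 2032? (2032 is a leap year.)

April 17, 2032

January has 31 days (108 − 31 = 77 remain).
February has 29 days (77 − 29 = 48 remain).
March has 31 days (48 − 31 = 17 remain).
17 into April → April 17.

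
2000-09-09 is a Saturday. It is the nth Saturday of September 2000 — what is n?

Day 9 falls in week ⌈9/7⌉ of the month.
Days 1–7 hold the 1st Saturday, 8–14 the 2nd, 15–21 the 3rd, 22–28 the 4th, 29–31 the 5th.
9 is in the range for the 2nd.

2nd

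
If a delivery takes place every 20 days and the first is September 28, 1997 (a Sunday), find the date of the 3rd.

The 3rd occurrence is 2 intervals after the first: 2 × 20 = 40 days after September 28, 1997.
September has 30 days — 2 days to the end of September leaves 38.
October has 31 days (7 left).
7 days into November → November 7, 1997.

November 7, 1997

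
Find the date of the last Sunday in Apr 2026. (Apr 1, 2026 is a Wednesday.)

Apr 26, 2026

Apr 2026 begins on a Wednesday, so the first Sunday is Apr 5 (4 days later).
Apr 2026 has 30 days. Adding weeks: 5, 12, 19, 26 — the last one ≤ 30 is the 26th.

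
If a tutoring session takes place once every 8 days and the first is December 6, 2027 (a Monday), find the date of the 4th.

December 30, 2027

The 4th occurrence is 3 intervals after the first: 3 × 8 = 24 days after December 6, 2027.
24 days later is December 30, 2027.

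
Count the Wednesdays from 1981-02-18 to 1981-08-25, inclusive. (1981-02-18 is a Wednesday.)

27

1981-02-18 is a Wednesday; the first Wednesday on or after it is 1981-02-18.
From 1981-02-18 to 1981-08-25: 10 + 31 + 30 + 31 + 30 + 31 + 25 = 188 days (rest of February, March, April, May, June, July, August).
188 ÷ 7 = 26 full weeks with remainder 6, so 26 more Wednesdays after the first → 27.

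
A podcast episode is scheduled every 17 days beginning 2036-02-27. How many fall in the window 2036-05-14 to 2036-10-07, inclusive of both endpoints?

Occurrences land 17·i days after 2036-02-27 for i = 0, 1, 2, …
2036-05-14 is 77 days after the start; 77 ÷ 17 = 4 remainder 9; since the remainder is 9, round up to i = 5. First occurrence in the window: #6 on 2036-05-22 (5×17 = 85 days in).
2036-10-07 is 223 days after the start; 223 ÷ 17 = 13 remainder 2. Last occurrence in the window: #14 on 2036-10-05.
Occurrences #6 through #14: 9 in total.

9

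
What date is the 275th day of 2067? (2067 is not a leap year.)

2067-10-02

January has 31 days (275 − 31 = 244 remain).
February has 28 days (244 − 28 = 216 remain).
March has 31 days (216 − 31 = 185 remain).
April has 30 days (185 − 30 = 155 remain).
May has 31 days (155 − 31 = 124 remain).
June has 30 days (124 − 30 = 94 remain).
July has 31 days (94 − 31 = 63 remain).
August has 31 days (63 − 31 = 32 remain).
September has 30 days (32 − 30 = 2 remain).
2 into October → October 2.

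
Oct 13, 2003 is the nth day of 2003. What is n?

286

Days in months before Oct: 31 + 28 + 31 + 30 + 31 + 30 + 31 + 31 + 30 = 273.
Plus 13 days into Oct → day 286.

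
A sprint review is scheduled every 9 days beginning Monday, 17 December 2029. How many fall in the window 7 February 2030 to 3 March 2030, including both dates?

3

Occurrences land 9·i days after 17 December 2029 for i = 0, 1, 2, …
7 February 2030 is 52 days after the start; 52 ÷ 9 = 5 remainder 7; since the remainder is 7, round up to i = 6. First occurrence in the window: #7 on 9 February 2030 (6×9 = 54 days in).
3 March 2030 is 76 days after the start; 76 ÷ 9 = 8 remainder 4. Last occurrence in the window: #9 on 27 February 2030.
Occurrences #7 through #9: 3 in total.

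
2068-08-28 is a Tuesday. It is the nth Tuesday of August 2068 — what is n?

Day 28 falls in week ⌈28/7⌉ of the month.
Days 1–7 hold the 1st Tuesday, 8–14 the 2nd, 15–21 the 3rd, 22–28 the 4th, 29–31 the 5th.
28 is in the range for the 4th.

4th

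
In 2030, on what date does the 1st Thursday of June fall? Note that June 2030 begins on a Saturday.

June 2030 begins on a Saturday, so the first Thursday is June 6 (5 days later).

2030-06-06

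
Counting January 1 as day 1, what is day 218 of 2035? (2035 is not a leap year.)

Aug 6, 2035

Jan has 31 days (218 − 31 = 187 remain).
Feb has 28 days (187 − 28 = 159 remain).
Mar has 31 days (159 − 31 = 128 remain).
Apr has 30 days (128 − 30 = 98 remain).
May has 31 days (98 − 31 = 67 remain).
Jun has 30 days (67 − 30 = 37 remain).
Jul has 31 days (37 − 31 = 6 remain).
6 into Aug → Aug 6.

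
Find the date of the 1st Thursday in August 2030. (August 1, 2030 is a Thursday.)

2030-08-01

August 2030 begins on a Thursday, so the first Thursday is August 1.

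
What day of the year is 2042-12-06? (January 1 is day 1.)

340

Days in months before December: 31 + 28 + 31 + 30 + 31 + 30 + 31 + 31 + 30 + 31 + 30 = 334.
Plus 6 days into December → day 340.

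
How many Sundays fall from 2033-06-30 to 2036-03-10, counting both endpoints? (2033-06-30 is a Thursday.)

2033-06-30 is a Thursday; the first Sunday on or after it is 2033-07-03 (3 days later).
From 2033-07-03 to 2036-03-10: 181 + 365 + 365 + 70 = 981 days (rest of 2033, 2034, 2035, to 2036-03-10 in 2036).
981 ÷ 7 = 140 full weeks with remainder 1, so 140 more Sundays after the first → 141.

141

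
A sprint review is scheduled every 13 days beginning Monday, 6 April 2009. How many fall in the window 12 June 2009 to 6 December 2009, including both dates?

13

Occurrences land 13·i days after 6 April 2009 for i = 0, 1, 2, …
12 June 2009 is 67 days after the start; 67 ÷ 13 = 5 remainder 2; since the remainder is 2, round up to i = 6. First occurrence in the window: #7 on 23 June 2009 (6×13 = 78 days in).
6 December 2009 is 244 days after the start; 244 ÷ 13 = 18 remainder 10. Last occurrence in the window: #19 on 26 November 2009.
Occurrences #7 through #19: 13 in total.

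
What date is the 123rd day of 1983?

3 May 1983

January has 31 days (123 − 31 = 92 remain).
February has 28 days (92 − 28 = 64 remain).
March has 31 days (64 − 31 = 33 remain).
April has 30 days (33 − 30 = 3 remain).
3 into May → May 3.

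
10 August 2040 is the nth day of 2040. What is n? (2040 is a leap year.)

223

Days in months before August: 31 + 29 + 31 + 30 + 31 + 30 + 31 = 213.
Plus 10 days into August → day 223.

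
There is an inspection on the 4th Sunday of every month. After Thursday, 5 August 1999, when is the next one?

22 August 1999

August 1999 starts on a Sunday; its first Sunday is the 1st, so the 4th Sunday is the 22nd — 22 August 1999.
22 August 1999 is after 5 August 1999, so that is the next one.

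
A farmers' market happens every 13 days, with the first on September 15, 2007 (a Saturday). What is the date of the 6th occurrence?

The 6th occurrence is 5 intervals after the first: 5 × 13 = 65 days after September 15, 2007.
September has 30 days — 15 days to the end of September leaves 50.
October has 31 days (19 left).
19 days into November → November 19, 2007.

November 19, 2007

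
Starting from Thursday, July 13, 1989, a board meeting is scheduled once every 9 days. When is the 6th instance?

The 6th occurrence is 5 intervals after the first: 5 × 9 = 45 days after July 13, 1989.
July has 31 days — 18 days to the end of July leaves 27.
27 days into August → August 27, 1989.

August 27, 1989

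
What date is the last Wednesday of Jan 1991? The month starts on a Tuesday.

Jan 30, 1991

Jan 1991 begins on a Tuesday, so the first Wednesday is Jan 2 (1 day later).
Jan 1991 has 31 days. Adding weeks: 2, 9, 16, 23, 30 — the last one ≤ 31 is the 30th.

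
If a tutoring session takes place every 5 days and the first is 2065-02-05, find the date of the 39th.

2065-08-14

The 39th occurrence is 38 intervals after the first: 38 × 5 = 190 days after 2065-02-05.
February has 28 days — 23 days to the end of February leaves 167.
March has 31 days (136 left).
April has 30 days (106 left).
May has 31 days (75 left).
June has 30 days (45 left).
July has 31 days (14 left).
14 days into August → 2065-08-14.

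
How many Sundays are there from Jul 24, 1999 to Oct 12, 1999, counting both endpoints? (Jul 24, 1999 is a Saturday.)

12

Jul 24, 1999 is a Saturday; the first Sunday on or after it is Jul 25, 1999 (1 day later).
From Jul 25, 1999 to Oct 12, 1999: 6 + 31 + 30 + 12 = 79 days (rest of Jul, Aug, Sep, Oct).
79 ÷ 7 = 11 full weeks with remainder 2, so 11 more Sundays after the first → 12.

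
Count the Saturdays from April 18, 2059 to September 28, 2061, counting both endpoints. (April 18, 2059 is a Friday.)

April 18, 2059 is a Friday; the first Saturday on or after it is April 19, 2059 (1 day later).
From April 19, 2059 to September 28, 2061: 256 + 366 + 271 = 893 days (rest of 2059, 2060, to September 28, 2061 in 2061).
893 ÷ 7 = 127 full weeks with remainder 4, so 127 more Saturdays after the first → 128.

128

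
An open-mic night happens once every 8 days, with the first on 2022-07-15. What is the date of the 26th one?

The 26th occurrence is 25 intervals after the first: 25 × 8 = 200 days after 2022-07-15.
July has 31 days — 16 days to the end of July leaves 184.
August has 31 days (153 left).
September has 30 days (123 left).
October has 31 days (92 left).
November has 30 days (62 left).
December has 31 days (31 left).
31 days into January → 2023-01-31.

2023-01-31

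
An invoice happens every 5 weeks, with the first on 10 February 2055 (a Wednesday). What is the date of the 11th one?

26 January 2056

The 11th occurrence is 10 intervals after the first: 10 × 35 = 350 days after 10 February 2055.
February has 28 days — 18 days to the end of February leaves 332.
March has 31 days (301 left).
April has 30 days (271 left).
May has 31 days (240 left).
June has 30 days (210 left).
July has 31 days (179 left).
August has 31 days (148 left).
September has 30 days (118 left).
October has 31 days (87 left).
November has 30 days (57 left).
December has 31 days (26 left).
26 days into January → 26 January 2056.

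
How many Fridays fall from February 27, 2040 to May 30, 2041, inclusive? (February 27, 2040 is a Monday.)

65

February 27, 2040 is a Monday; the first Friday on or after it is March 2, 2040 (4 days later).
From March 2, 2040 to May 30, 2041: 304 + 150 = 454 days (rest of 2040, to May 30, 2041 in 2041).
454 ÷ 7 = 64 full weeks with remainder 6, so 64 more Fridays after the first → 65.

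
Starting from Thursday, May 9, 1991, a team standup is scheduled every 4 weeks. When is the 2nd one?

Jun 6, 1991

The 2nd occurrence is 1 interval after the first: 1 × 28 = 28 days after May 9, 1991.
May has 31 days — 22 days to the end of May leaves 6.
6 days into Jun → Jun 6, 1991.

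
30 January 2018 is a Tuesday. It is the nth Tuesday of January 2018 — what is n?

Day 30 falls in week ⌈30/7⌉ of the month.
Days 1–7 hold the 1st Tuesday, 8–14 the 2nd, 15–21 the 3rd, 22–28 the 4th, 29–31 the 5th.
30 is in the range for the 5th.

5th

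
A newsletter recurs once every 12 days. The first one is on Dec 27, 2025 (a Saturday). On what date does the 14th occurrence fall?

Jun 1, 2026

The 14th occurrence is 13 intervals after the first: 13 × 12 = 156 days after Dec 27, 2025.
Dec has 31 days — 4 days to the end of Dec leaves 152.
Jan has 31 days (121 left).
Feb has 28 days (93 left).
Mar has 31 days (62 left).
Apr has 30 days (32 left).
May has 31 days (1 left).
1 day into Jun → Jun 1, 2026.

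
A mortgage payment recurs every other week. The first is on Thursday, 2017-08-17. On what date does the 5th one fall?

2017-10-12

The 5th occurrence is 4 intervals after the first: 4 × 14 = 56 days after 2017-08-17.
August has 31 days — 14 days to the end of August leaves 42.
September has 30 days (12 left).
12 days into October → 2017-10-12.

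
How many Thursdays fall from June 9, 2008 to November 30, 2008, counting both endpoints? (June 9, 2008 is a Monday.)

25

June 9, 2008 is a Monday; the first Thursday on or after it is June 12, 2008 (3 days later).
From June 12, 2008 to November 30, 2008: 18 + 31 + 31 + 30 + 31 + 30 = 171 days (rest of June, July, August, September, October, November).
171 ÷ 7 = 24 full weeks with remainder 3, so 24 more Thursdays after the first → 25.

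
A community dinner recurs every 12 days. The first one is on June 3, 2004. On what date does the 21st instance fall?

January 29, 2005

The 21st occurrence is 20 intervals after the first: 20 × 12 = 240 days after June 3, 2004.
June has 30 days — 27 days to the end of June leaves 213.
July has 31 days (182 left).
August has 31 days (151 left).
September has 30 days (121 left).
October has 31 days (90 left).
November has 30 days (60 left).
December has 31 days (29 left).
29 days into January → January 29, 2005.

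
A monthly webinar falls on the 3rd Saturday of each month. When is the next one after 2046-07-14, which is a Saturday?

July 2046 starts on a Sunday; its first Saturday is the 7th, so the 3rd Saturday is the 21st — 2046-07-21.
2046-07-21 is after 2046-07-14, so that is the next one.

2046-07-21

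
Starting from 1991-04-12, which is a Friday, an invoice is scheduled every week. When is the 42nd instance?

1992-01-24

The 42nd occurrence is 41 intervals after the first: 41 × 7 = 287 days after 1991-04-12.
April has 30 days — 18 days to the end of April leaves 269.
May has 31 days (238 left).
June has 30 days (208 left).
July has 31 days (177 left).
August has 31 days (146 left).
September has 30 days (116 left).
October has 31 days (85 left).
November has 30 days (55 left).
December has 31 days (24 left).
24 days into January → 1992-01-24.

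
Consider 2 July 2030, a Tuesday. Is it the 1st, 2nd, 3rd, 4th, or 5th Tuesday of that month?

1st

Day 2 falls in week ⌈2/7⌉ of the month.
Days 1–7 hold the 1st Tuesday, 8–14 the 2nd, 15–21 the 3rd, 22–28 the 4th, 29–31 the 5th.
2 is in the range for the 1st.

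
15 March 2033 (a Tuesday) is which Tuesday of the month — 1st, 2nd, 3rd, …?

Day 15 falls in week ⌈15/7⌉ of the month.
Days 1–7 hold the 1st Tuesday, 8–14 the 2nd, 15–21 the 3rd, 22–28 the 4th, 29–31 the 5th.
15 is in the range for the 3rd.

3rd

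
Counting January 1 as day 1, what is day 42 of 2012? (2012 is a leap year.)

Jan has 31 days (42 − 31 = 11 remain).
11 into Feb → Feb 11.

Feb 11, 2012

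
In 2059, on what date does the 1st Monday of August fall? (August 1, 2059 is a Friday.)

4 August 2059

August 2059 begins on a Friday, so the first Monday is August 4 (3 days later).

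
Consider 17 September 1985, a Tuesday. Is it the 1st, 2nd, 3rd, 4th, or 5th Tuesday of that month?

3rd

Day 17 falls in week ⌈17/7⌉ of the month.
Days 1–7 hold the 1st Tuesday, 8–14 the 2nd, 15–21 the 3rd, 22–28 the 4th, 29–31 the 5th.
17 is in the range for the 3rd.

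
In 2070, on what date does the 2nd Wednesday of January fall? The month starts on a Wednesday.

8 January 2070

January 2070 begins on a Wednesday, so the first Wednesday is January 1.
The 2nd Wednesday is 1 weeks later: 1 + 7 = 8.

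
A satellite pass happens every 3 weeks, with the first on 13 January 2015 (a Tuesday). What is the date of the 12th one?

1 September 2015

The 12th occurrence is 11 intervals after the first: 11 × 21 = 231 days after 13 January 2015.
January has 31 days — 18 days to the end of January leaves 213.
February has 28 days (185 left).
March has 31 days (154 left).
April has 30 days (124 left).
May has 31 days (93 left).
June has 30 days (63 left).
July has 31 days (32 left).
August has 31 days (1 left).
1 day into September → 1 September 2015.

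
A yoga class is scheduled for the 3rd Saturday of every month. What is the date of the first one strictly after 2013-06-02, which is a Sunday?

June 2013 starts on a Saturday; its first Saturday is the 1st, so the 3rd Saturday is the 15th — 2013-06-15.
2013-06-15 is after 2013-06-02, so that is the next one.

2013-06-15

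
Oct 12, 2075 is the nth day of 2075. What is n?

Days in months before Oct: 31 + 28 + 31 + 30 + 31 + 30 + 31 + 31 + 30 = 273.
Plus 12 days into Oct → day 285.

285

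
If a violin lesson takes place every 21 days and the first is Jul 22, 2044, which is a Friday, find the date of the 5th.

The 5th occurrence is 4 intervals after the first: 4 × 21 = 84 days after Jul 22, 2044.
Jul has 31 days — 9 days to the end of Jul leaves 75.
Aug has 31 days (44 left).
Sep has 30 days (14 left).
14 days into Oct → Oct 14, 2044.

Oct 14, 2044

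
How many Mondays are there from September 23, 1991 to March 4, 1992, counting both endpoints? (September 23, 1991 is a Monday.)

24

September 23, 1991 is a Monday; the first Monday on or after it is September 23, 1991.
From September 23, 1991 to March 4, 1992: 7 + 31 + 30 + 31 + 31 + 29 + 4 = 163 days (rest of September, October, November, December, January, February, March).
163 ÷ 7 = 23 full weeks with remainder 2, so 23 more Mondays after the first → 24.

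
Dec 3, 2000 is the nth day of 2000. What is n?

Days in months before Dec: 31 + 29 + 31 + 30 + 31 + 30 + 31 + 31 + 30 + 31 + 30 = 335.
Plus 3 days into Dec → day 338.

338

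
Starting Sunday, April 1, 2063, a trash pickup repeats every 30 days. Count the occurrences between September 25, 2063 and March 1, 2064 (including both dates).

6

Occurrences land 30·i days after April 1, 2063 for i = 0, 1, 2, …
September 25, 2063 is 177 days after the start; 177 ÷ 30 = 5 remainder 27; since the remainder is 27, round up to i = 6. First occurrence in the window: #7 on September 28, 2063 (6×30 = 180 days in).
March 1, 2064 is 335 days after the start; 335 ÷ 30 = 11 remainder 5. Last occurrence in the window: #12 on February 25, 2064.
Occurrences #7 through #12: 6 in total.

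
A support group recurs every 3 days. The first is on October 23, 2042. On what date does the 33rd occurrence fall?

January 27, 2043

The 33rd occurrence is 32 intervals after the first: 32 × 3 = 96 days after October 23, 2042.
October has 31 days — 8 days to the end of October leaves 88.
November has 30 days (58 left).
December has 31 days (27 left).
27 days into January → January 27, 2043.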